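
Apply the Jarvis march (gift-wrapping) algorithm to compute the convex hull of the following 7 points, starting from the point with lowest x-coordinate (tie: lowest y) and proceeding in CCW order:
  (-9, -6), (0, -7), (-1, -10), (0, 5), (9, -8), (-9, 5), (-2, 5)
Hull (CCW) = [(-9, -6), (-1, -10), (9, -8), (0, 5), (-9, 5)]

Jarvis march: at each step, from the current hull vertex p, select the next vertex q as the point such that every other point lies strictly to the left of (or on) the directed line p → q. (Equivalently: for every other point r, the cross product (q − p) × (r − p) ≥ 0.)
Starting point (lowest x, tie lowest y): (-9, -6). Wrap until returning to start. Resulting hull: (-9, -6), (-1, -10), (9, -8), (0, 5), (-9, 5).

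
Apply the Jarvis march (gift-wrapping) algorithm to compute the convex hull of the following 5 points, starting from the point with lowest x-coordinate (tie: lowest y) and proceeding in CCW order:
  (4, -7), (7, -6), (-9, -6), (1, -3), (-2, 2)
Hull (CCW) = [(-9, -6), (4, -7), (7, -6), (-2, 2)]

Jarvis march: at each step, from the current hull vertex p, select the next vertex q as the point such that every other point lies strictly to the left of (or on) the directed line p → q. (Equivalently: for every other point r, the cross product (q − p) × (r − p) ≥ 0.)
Starting point (lowest x, tie lowest y): (-9, -6). Wrap until returning to start. Resulting hull: (-9, -6), (4, -7), (7, -6), (-2, 2).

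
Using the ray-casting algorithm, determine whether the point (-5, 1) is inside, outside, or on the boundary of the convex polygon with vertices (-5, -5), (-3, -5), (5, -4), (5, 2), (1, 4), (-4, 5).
The point (-5, 1) lies strictly outside the polygon

Cast a horizontal ray to the right from the query point and count how many polygon edges it crosses (each edge strictly once or zero times, handled with the usual half-open convention). 
Parity of crossings → even ⇒ outside.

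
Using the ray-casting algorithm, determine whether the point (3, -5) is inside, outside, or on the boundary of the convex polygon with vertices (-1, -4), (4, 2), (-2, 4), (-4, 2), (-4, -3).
The point (3, -5) lies strictly outside the polygon

Cast a horizontal ray to the right from the query point and count how many polygon edges it crosses (each edge strictly once or zero times, handled with the usual half-open convention). 
Parity of crossings → even ⇒ outside.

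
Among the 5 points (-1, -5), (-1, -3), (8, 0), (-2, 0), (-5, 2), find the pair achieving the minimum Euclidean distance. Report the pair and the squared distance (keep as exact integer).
Pair = ((-1, -5), (-1, -3)); squared distance = 4

Compute all C(5, 2) = 10 pairwise squared distances (x_i − x_j)² + (y_i − y_j)². The minimum is 4, attained by the pair ((-1, -5), (-1, -3)).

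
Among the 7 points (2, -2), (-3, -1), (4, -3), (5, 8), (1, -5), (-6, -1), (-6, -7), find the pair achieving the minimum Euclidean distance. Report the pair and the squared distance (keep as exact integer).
Pair = ((2, -2), (4, -3)); squared distance = 5

Compute all C(7, 2) = 21 pairwise squared distances (x_i − x_j)² + (y_i − y_j)². The minimum is 5, attained by the pair ((2, -2), (4, -3)).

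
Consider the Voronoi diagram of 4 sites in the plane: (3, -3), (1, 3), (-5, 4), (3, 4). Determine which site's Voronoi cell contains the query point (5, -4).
Nearest site = (3, -3)

The Voronoi cell of site s contains exactly those query points closer to s than to any other site. Compute squared distances from q = (5, -4) to each site:
  (3 − 5)² + (-3 − -4)² = 5
  (1 − 5)² + (3 − -4)² = 65
  (3 − 5)² + (4 − -4)² = 68
  (-5 − 5)² + (4 − -4)² = 164
Minimum is attained by (3, -3), so q lies in its Voronoi cell.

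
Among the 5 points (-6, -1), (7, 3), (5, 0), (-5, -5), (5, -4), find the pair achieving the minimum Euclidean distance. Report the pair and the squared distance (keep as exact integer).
Pair = ((7, 3), (5, 0)); squared distance = 13

Compute all C(5, 2) = 10 pairwise squared distances (x_i − x_j)² + (y_i − y_j)². The minimum is 13, attained by the pair ((7, 3), (5, 0)).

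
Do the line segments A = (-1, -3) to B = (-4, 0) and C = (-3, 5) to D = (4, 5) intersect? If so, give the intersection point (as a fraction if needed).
No (intersection of containing lines falls outside at least one segment)

Parametrize and solve: t = 8/3, s = -6/7. At least one of these is outside [0, 1], so the segments do not intersect.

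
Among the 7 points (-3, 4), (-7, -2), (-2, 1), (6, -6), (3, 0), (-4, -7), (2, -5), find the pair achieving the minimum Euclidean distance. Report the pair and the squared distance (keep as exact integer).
Pair = ((-3, 4), (-2, 1)); squared distance = 10

Compute all C(7, 2) = 21 pairwise squared distances (x_i − x_j)² + (y_i − y_j)². The minimum is 10, attained by the pair ((-3, 4), (-2, 1)).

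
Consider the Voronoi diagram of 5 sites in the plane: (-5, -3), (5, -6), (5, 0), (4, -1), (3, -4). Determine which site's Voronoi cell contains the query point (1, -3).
Nearest site = (3, -4)

The Voronoi cell of site s contains exactly those query points closer to s than to any other site. Compute squared distances from q = (1, -3) to each site:
  (3 − 1)² + (-4 − -3)² = 5
  (4 − 1)² + (-1 − -3)² = 13
  (5 − 1)² + (-6 − -3)² = 25
  (5 − 1)² + (0 − -3)² = 25
  (-5 − 1)² + (-3 − -3)² = 36
Minimum is attained by (3, -4), so q lies in its Voronoi cell.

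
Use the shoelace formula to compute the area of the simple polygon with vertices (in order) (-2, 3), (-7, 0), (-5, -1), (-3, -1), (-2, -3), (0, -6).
Area = 37/2

Shoelace formula: Area = (1/2) |Σ_i (x_i · y_{i+1} − x_{i+1} · y_i)| (indices mod n). Compute each cross term:
  (-2)(0) − (-7)(3) = 21
  (-7)(-1) − (-5)(0) = 7
  (-5)(-1) − (-3)(-1) = 2
  (-3)(-3) − (-2)(-1) = 7
  (-2)(-6) − (0)(-3) = 12
  (0)(3) − (-2)(-6) = -12
Sum = 37, so (signed) Area = 37/2 = 37/2, |Area| = 37/2.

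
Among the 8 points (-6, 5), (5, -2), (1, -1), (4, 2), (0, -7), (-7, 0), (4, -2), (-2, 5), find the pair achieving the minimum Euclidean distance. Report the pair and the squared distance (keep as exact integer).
Pair = ((5, -2), (4, -2)); squared distance = 1

Compute all C(8, 2) = 28 pairwise squared distances (x_i − x_j)² + (y_i − y_j)². The minimum is 1, attained by the pair ((5, -2), (4, -2)).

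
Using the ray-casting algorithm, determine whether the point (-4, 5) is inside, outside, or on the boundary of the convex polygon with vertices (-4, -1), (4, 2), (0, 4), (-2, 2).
The point (-4, 5) lies strictly outside the polygon

Cast a horizontal ray to the right from the query point and count how many polygon edges it crosses (each edge strictly once or zero times, handled with the usual half-open convention). 
Parity of crossings → even ⇒ outside.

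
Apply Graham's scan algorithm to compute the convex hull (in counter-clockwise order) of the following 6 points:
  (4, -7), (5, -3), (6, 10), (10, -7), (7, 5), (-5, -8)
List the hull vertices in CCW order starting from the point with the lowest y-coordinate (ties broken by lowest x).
Hull (CCW) = [(-5, -8), (10, -7), (6, 10)]

Graham scan procedure:
  1. Find the pivot p₀ = point with lowest y (tie → lowest x): (-5, -8).
  2. Sort the remaining points by polar angle around p₀.
  3. Walk through sorted points, maintaining a stack; pop the top while the last three entries make a non-left turn (cross product ≤ 0).
  4. Final stack is the convex hull in CCW order: (-5, -8), (10, -7), (6, 10).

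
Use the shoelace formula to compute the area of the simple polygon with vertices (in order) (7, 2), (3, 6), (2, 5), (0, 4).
Area = 19/2

Shoelace formula: Area = (1/2) |Σ_i (x_i · y_{i+1} − x_{i+1} · y_i)| (indices mod n). Compute each cross term:
  (7)(6) − (3)(2) = 36
  (3)(5) − (2)(6) = 3
  (2)(4) − (0)(5) = 8
  (0)(2) − (7)(4) = -28
Sum = 19, so (signed) Area = 19/2 = 19/2, |Area| = 19/2.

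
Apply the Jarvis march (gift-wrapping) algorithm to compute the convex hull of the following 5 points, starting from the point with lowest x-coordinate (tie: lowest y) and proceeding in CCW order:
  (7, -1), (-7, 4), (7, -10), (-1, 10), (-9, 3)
Hull (CCW) = [(-9, 3), (7, -10), (7, -1), (-1, 10)]

Jarvis march: at each step, from the current hull vertex p, select the next vertex q as the point such that every other point lies strictly to the left of (or on) the directed line p → q. (Equivalently: for every other point r, the cross product (q − p) × (r − p) ≥ 0.)
Starting point (lowest x, tie lowest y): (-9, 3). Wrap until returning to start. Resulting hull: (-9, 3), (7, -10), (7, -1), (-1, 10).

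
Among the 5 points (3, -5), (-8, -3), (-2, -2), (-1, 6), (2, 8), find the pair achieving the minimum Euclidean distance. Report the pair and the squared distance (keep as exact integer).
Pair = ((-1, 6), (2, 8)); squared distance = 13

Compute all C(5, 2) = 10 pairwise squared distances (x_i − x_j)² + (y_i − y_j)². The minimum is 13, attained by the pair ((-1, 6), (2, 8)).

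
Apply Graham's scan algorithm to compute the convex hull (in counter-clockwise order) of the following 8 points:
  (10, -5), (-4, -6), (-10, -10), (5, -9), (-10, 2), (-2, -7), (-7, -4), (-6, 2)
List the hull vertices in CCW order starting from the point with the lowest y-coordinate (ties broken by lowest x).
Hull (CCW) = [(-10, -10), (5, -9), (10, -5), (-6, 2), (-10, 2)]

Graham scan procedure:
  1. Find the pivot p₀ = point with lowest y (tie → lowest x): (-10, -10).
  2. Sort the remaining points by polar angle around p₀.
  3. Walk through sorted points, maintaining a stack; pop the top while the last three entries make a non-left turn (cross product ≤ 0).
  4. Final stack is the convex hull in CCW order: (-10, -10), (5, -9), (10, -5), (-6, 2), (-10, 2).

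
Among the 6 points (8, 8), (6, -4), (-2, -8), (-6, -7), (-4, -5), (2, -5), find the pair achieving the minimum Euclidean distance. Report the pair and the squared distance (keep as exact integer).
Pair = ((-6, -7), (-4, -5)); squared distance = 8

Compute all C(6, 2) = 15 pairwise squared distances (x_i − x_j)² + (y_i − y_j)². The minimum is 8, attained by the pair ((-6, -7), (-4, -5)).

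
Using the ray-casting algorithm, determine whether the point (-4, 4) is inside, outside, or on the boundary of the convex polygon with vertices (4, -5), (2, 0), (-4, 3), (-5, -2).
The point (-4, 4) lies strictly outside the polygon

Cast a horizontal ray to the right from the query point and count how many polygon edges it crosses (each edge strictly once or zero times, handled with the usual half-open convention). 
Parity of crossings → even ⇒ outside.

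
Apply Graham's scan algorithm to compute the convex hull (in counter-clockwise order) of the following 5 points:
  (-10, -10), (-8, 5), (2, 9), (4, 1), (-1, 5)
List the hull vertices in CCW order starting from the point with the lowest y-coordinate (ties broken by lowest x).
Hull (CCW) = [(-10, -10), (4, 1), (2, 9), (-8, 5)]

Graham scan procedure:
  1. Find the pivot p₀ = point with lowest y (tie → lowest x): (-10, -10).
  2. Sort the remaining points by polar angle around p₀.
  3. Walk through sorted points, maintaining a stack; pop the top while the last three entries make a non-left turn (cross product ≤ 0).
  4. Final stack is the convex hull in CCW order: (-10, -10), (4, 1), (2, 9), (-8, 5).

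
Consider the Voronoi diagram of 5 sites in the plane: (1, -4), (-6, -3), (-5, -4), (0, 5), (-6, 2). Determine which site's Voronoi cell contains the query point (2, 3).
Nearest site = (0, 5)

The Voronoi cell of site s contains exactly those query points closer to s than to any other site. Compute squared distances from q = (2, 3) to each site:
  (0 − 2)² + (5 − 3)² = 8
  (1 − 2)² + (-4 − 3)² = 50
  (-6 − 2)² + (2 − 3)² = 65
  (-5 − 2)² + (-4 − 3)² = 98
  (-6 − 2)² + (-3 − 3)² = 100
Minimum is attained by (0, 5), so q lies in its Voronoi cell.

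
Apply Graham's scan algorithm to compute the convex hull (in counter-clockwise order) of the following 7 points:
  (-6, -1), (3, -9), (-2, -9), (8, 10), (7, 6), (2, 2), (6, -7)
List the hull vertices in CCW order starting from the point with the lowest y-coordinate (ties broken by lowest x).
Hull (CCW) = [(-2, -9), (3, -9), (6, -7), (8, 10), (-6, -1)]

Graham scan procedure:
  1. Find the pivot p₀ = point with lowest y (tie → lowest x): (-2, -9).
  2. Sort the remaining points by polar angle around p₀.
  3. Walk through sorted points, maintaining a stack; pop the top while the last three entries make a non-left turn (cross product ≤ 0).
  4. Final stack is the convex hull in CCW order: (-2, -9), (3, -9), (6, -7), (8, 10), (-6, -1).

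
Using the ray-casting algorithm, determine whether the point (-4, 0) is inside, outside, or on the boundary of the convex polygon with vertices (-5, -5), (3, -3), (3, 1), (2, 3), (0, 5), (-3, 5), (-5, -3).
The point (-4, 0) lies strictly inside the polygon

Cast a horizontal ray to the right from the query point and count how many polygon edges it crosses (each edge strictly once or zero times, handled with the usual half-open convention). 
Parity of crossings → odd ⇒ inside.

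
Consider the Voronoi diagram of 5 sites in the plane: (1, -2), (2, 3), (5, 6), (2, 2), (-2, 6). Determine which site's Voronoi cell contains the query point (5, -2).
Nearest site = (1, -2)

The Voronoi cell of site s contains exactly those query points closer to s than to any other site. Compute squared distances from q = (5, -2) to each site:
  (1 − 5)² + (-2 − -2)² = 16
  (2 − 5)² + (2 − -2)² = 25
  (2 − 5)² + (3 − -2)² = 34
  (5 − 5)² + (6 − -2)² = 64
  (-2 − 5)² + (6 − -2)² = 113
Minimum is attained by (1, -2), so q lies in its Voronoi cell.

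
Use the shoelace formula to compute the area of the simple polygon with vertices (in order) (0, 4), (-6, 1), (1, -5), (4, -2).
Area = 87/2

Shoelace formula: Area = (1/2) |Σ_i (x_i · y_{i+1} − x_{i+1} · y_i)| (indices mod n). Compute each cross term:
  (0)(1) − (-6)(4) = 24
  (-6)(-5) − (1)(1) = 29
  (1)(-2) − (4)(-5) = 18
  (4)(4) − (0)(-2) = 16
Sum = 87, so (signed) Area = 87/2 = 87/2, |Area| = 87/2.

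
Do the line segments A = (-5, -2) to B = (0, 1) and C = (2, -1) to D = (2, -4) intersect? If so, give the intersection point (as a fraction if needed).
No (intersection of containing lines falls outside at least one segment)

Parametrize and solve: t = 7/5, s = -16/15. At least one of these is outside [0, 1], so the segments do not intersect.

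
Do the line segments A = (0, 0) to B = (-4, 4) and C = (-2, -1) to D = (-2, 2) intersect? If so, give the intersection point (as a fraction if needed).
Yes; intersection at (-2, 2) (t = 1/2 on AB, s = 1 on CD)

Parametrize AB as A + t(B − A) = (0 + -4 t, 0 + 4 t) and CD as C + s(D − C) = (-2 + 0 s, -1 + 3 s). Solve the linear system for (t, s). Determinant = 12 ≠ 0, so a unique intersection of the containing lines exists. Solution: t = 1/2, s = 1 — both in [0, 1], so the segments cross. Intersection point: (-2, 2).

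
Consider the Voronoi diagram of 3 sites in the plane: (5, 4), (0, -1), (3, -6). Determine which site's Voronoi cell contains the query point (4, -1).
Nearest site = (0, -1)

The Voronoi cell of site s contains exactly those query points closer to s than to any other site. Compute squared distances from q = (4, -1) to each site:
  (0 − 4)² + (-1 − -1)² = 16
  (3 − 4)² + (-6 − -1)² = 26
  (5 − 4)² + (4 − -1)² = 26
Minimum is attained by (0, -1), so q lies in its Voronoi cell.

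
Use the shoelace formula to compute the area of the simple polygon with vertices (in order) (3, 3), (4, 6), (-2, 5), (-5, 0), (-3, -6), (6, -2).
Area = 159/2

Shoelace formula: Area = (1/2) |Σ_i (x_i · y_{i+1} − x_{i+1} · y_i)| (indices mod n). Compute each cross term:
  (3)(6) − (4)(3) = 6
  (4)(5) − (-2)(6) = 32
  (-2)(0) − (-5)(5) = 25
  (-5)(-6) − (-3)(0) = 30
  (-3)(-2) − (6)(-6) = 42
  (6)(3) − (3)(-2) = 24
Sum = 159, so (signed) Area = 159/2 = 159/2, |Area| = 159/2.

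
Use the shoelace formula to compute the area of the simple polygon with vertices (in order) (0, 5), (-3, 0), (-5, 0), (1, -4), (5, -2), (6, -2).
Area = 85/2

Shoelace formula: Area = (1/2) |Σ_i (x_i · y_{i+1} − x_{i+1} · y_i)| (indices mod n). Compute each cross term:
  (0)(0) − (-3)(5) = 15
  (-3)(0) − (-5)(0) = 0
  (-5)(-4) − (1)(0) = 20
  (1)(-2) − (5)(-4) = 18
  (5)(-2) − (6)(-2) = 2
  (6)(5) − (0)(-2) = 30
Sum = 85, so (signed) Area = 85/2 = 85/2, |Area| = 85/2.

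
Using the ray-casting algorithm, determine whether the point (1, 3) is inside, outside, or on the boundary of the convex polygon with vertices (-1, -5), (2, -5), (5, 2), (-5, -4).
The point (1, 3) lies strictly outside the polygon

Cast a horizontal ray to the right from the query point and count how many polygon edges it crosses (each edge strictly once or zero times, handled with the usual half-open convention). 
Parity of crossings → even ⇒ outside.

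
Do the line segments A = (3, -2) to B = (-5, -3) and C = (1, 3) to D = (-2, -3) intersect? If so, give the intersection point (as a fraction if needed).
Yes; intersection at (-9/5, -13/5) (t = 3/5 on AB, s = 14/15 on CD)

Parametrize AB as A + t(B − A) = (3 + -8 t, -2 + -1 t) and CD as C + s(D − C) = (1 + -3 s, 3 + -6 s). Solve the linear system for (t, s). Determinant = -45 ≠ 0, so a unique intersection of the containing lines exists. Solution: t = 3/5, s = 14/15 — both in [0, 1], so the segments cross. Intersection point: (-9/5, -13/5).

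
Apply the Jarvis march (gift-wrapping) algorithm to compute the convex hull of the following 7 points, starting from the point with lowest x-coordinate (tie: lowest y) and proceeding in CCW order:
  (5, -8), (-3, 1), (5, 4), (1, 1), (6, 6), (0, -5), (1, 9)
Hull (CCW) = [(-3, 1), (0, -5), (5, -8), (6, 6), (1, 9)]

Jarvis march: at each step, from the current hull vertex p, select the next vertex q as the point such that every other point lies strictly to the left of (or on) the directed line p → q. (Equivalently: for every other point r, the cross product (q − p) × (r − p) ≥ 0.)
Starting point (lowest x, tie lowest y): (-3, 1). Wrap until returning to start. Resulting hull: (-3, 1), (0, -5), (5, -8), (6, 6), (1, 9).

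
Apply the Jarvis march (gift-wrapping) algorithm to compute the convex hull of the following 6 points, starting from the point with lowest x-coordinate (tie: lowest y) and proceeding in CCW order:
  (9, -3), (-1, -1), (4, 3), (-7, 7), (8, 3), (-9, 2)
Hull (CCW) = [(-9, 2), (-1, -1), (9, -3), (8, 3), (-7, 7)]

Jarvis march: at each step, from the current hull vertex p, select the next vertex q as the point such that every other point lies strictly to the left of (or on) the directed line p → q. (Equivalently: for every other point r, the cross product (q − p) × (r − p) ≥ 0.)
Starting point (lowest x, tie lowest y): (-9, 2). Wrap until returning to start. Resulting hull: (-9, 2), (-1, -1), (9, -3), (8, 3), (-7, 7).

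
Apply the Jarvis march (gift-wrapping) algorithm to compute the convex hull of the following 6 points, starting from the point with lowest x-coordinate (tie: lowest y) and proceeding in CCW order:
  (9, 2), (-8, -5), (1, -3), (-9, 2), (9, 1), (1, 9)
Hull (CCW) = [(-9, 2), (-8, -5), (1, -3), (9, 1), (9, 2), (1, 9)]

Jarvis march: at each step, from the current hull vertex p, select the next vertex q as the point such that every other point lies strictly to the left of (or on) the directed line p → q. (Equivalently: for every other point r, the cross product (q − p) × (r − p) ≥ 0.)
Starting point (lowest x, tie lowest y): (-9, 2). Wrap until returning to start. Resulting hull: (-9, 2), (-8, -5), (1, -3), (9, 1), (9, 2), (1, 9).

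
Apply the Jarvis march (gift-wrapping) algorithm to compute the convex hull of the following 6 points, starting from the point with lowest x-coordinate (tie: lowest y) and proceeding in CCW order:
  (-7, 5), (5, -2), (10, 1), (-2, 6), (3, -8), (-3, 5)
Hull (CCW) = [(-7, 5), (3, -8), (10, 1), (-2, 6)]

Jarvis march: at each step, from the current hull vertex p, select the next vertex q as the point such that every other point lies strictly to the left of (or on) the directed line p → q. (Equivalently: for every other point r, the cross product (q − p) × (r − p) ≥ 0.)
Starting point (lowest x, tie lowest y): (-7, 5). Wrap until returning to start. Resulting hull: (-7, 5), (3, -8), (10, 1), (-2, 6).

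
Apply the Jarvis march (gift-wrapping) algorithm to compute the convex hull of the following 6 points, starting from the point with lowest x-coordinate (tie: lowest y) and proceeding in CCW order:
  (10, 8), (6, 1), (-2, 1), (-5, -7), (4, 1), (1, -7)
Hull (CCW) = [(-5, -7), (1, -7), (6, 1), (10, 8), (-2, 1)]

Jarvis march: at each step, from the current hull vertex p, select the next vertex q as the point such that every other point lies strictly to the left of (or on) the directed line p → q. (Equivalently: for every other point r, the cross product (q − p) × (r − p) ≥ 0.)
Starting point (lowest x, tie lowest y): (-5, -7). Wrap until returning to start. Resulting hull: (-5, -7), (1, -7), (6, 1), (10, 8), (-2, 1).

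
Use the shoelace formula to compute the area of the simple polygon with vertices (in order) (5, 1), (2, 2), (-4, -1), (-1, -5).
Area = 57/2

Shoelace formula: Area = (1/2) |Σ_i (x_i · y_{i+1} − x_{i+1} · y_i)| (indices mod n). Compute each cross term:
  (5)(2) − (2)(1) = 8
  (2)(-1) − (-4)(2) = 6
  (-4)(-5) − (-1)(-1) = 19
  (-1)(1) − (5)(-5) = 24
Sum = 57, so (signed) Area = 57/2 = 57/2, |Area| = 57/2.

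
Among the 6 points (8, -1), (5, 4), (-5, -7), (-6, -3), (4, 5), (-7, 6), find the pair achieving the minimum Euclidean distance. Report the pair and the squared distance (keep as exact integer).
Pair = ((5, 4), (4, 5)); squared distance = 2

Compute all C(6, 2) = 15 pairwise squared distances (x_i − x_j)² + (y_i − y_j)². The minimum is 2, attained by the pair ((5, 4), (4, 5)).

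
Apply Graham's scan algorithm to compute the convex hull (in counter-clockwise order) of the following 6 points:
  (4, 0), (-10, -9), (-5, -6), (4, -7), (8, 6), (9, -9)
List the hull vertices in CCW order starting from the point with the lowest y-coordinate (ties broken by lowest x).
Hull (CCW) = [(-10, -9), (9, -9), (8, 6)]

Graham scan procedure:
  1. Find the pivot p₀ = point with lowest y (tie → lowest x): (-10, -9).
  2. Sort the remaining points by polar angle around p₀.
  3. Walk through sorted points, maintaining a stack; pop the top while the last three entries make a non-left turn (cross product ≤ 0).
  4. Final stack is the convex hull in CCW order: (-10, -9), (9, -9), (8, 6).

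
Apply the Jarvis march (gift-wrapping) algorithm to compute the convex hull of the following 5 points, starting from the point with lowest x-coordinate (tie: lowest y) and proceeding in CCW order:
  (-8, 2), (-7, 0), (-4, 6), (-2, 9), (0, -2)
Hull (CCW) = [(-8, 2), (-7, 0), (0, -2), (-2, 9)]

Jarvis march: at each step, from the current hull vertex p, select the next vertex q as the point such that every other point lies strictly to the left of (or on) the directed line p → q. (Equivalently: for every other point r, the cross product (q − p) × (r − p) ≥ 0.)
Starting point (lowest x, tie lowest y): (-8, 2). Wrap until returning to start. Resulting hull: (-8, 2), (-7, 0), (0, -2), (-2, 9).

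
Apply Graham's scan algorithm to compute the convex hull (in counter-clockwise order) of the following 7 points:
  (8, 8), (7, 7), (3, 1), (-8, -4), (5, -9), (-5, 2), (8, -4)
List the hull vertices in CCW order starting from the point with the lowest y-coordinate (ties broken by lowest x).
Hull (CCW) = [(5, -9), (8, -4), (8, 8), (-5, 2), (-8, -4)]

Graham scan procedure:
  1. Find the pivot p₀ = point with lowest y (tie → lowest x): (5, -9).
  2. Sort the remaining points by polar angle around p₀.
  3. Walk through sorted points, maintaining a stack; pop the top while the last three entries make a non-left turn (cross product ≤ 0).
  4. Final stack is the convex hull in CCW order: (5, -9), (8, -4), (8, 8), (-5, 2), (-8, -4).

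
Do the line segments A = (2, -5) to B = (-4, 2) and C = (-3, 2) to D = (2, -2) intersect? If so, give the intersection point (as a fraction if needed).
No (intersection of containing lines falls outside at least one segment)

Parametrize and solve: t = 15/11, s = -7/11. At least one of these is outside [0, 1], so the segments do not intersect.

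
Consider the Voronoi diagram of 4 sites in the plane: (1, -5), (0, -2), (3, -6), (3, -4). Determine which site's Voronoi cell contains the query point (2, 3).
Nearest site = (0, -2)

The Voronoi cell of site s contains exactly those query points closer to s than to any other site. Compute squared distances from q = (2, 3) to each site:
  (0 − 2)² + (-2 − 3)² = 29
  (3 − 2)² + (-4 − 3)² = 50
  (1 − 2)² + (-5 − 3)² = 65
  (3 − 2)² + (-6 − 3)² = 82
Minimum is attained by (0, -2), so q lies in its Voronoi cell.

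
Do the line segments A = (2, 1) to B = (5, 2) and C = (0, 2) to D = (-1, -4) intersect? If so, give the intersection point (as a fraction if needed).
No (intersection of containing lines falls outside at least one segment)

Parametrize and solve: t = -13/17, s = 5/17. At least one of these is outside [0, 1], so the segments do not intersect.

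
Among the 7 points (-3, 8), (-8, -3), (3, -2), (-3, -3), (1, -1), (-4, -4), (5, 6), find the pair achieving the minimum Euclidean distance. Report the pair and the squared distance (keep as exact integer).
Pair = ((-3, -3), (-4, -4)); squared distance = 2

Compute all C(7, 2) = 21 pairwise squared distances (x_i − x_j)² + (y_i − y_j)². The minimum is 2, attained by the pair ((-3, -3), (-4, -4)).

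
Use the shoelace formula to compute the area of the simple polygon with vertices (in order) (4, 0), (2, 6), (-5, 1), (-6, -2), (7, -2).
Area = 53

Shoelace formula: Area = (1/2) |Σ_i (x_i · y_{i+1} − x_{i+1} · y_i)| (indices mod n). Compute each cross term:
  (4)(6) − (2)(0) = 24
  (2)(1) − (-5)(6) = 32
  (-5)(-2) − (-6)(1) = 16
  (-6)(-2) − (7)(-2) = 26
  (7)(0) − (4)(-2) = 8
Sum = 106, so (signed) Area = 106/2 = 53, |Area| = 53.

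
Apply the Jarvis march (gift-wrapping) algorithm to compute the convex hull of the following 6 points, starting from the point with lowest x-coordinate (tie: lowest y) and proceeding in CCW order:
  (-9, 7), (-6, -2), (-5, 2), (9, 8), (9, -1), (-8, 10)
Hull (CCW) = [(-9, 7), (-6, -2), (9, -1), (9, 8), (-8, 10)]

Jarvis march: at each step, from the current hull vertex p, select the next vertex q as the point such that every other point lies strictly to the left of (or on) the directed line p → q. (Equivalently: for every other point r, the cross product (q − p) × (r − p) ≥ 0.)
Starting point (lowest x, tie lowest y): (-9, 7). Wrap until returning to start. Resulting hull: (-9, 7), (-6, -2), (9, -1), (9, 8), (-8, 10).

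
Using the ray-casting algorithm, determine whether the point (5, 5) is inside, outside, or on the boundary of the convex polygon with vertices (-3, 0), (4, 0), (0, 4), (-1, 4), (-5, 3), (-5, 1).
The point (5, 5) lies strictly outside the polygon

Cast a horizontal ray to the right from the query point and count how many polygon edges it crosses (each edge strictly once or zero times, handled with the usual half-open convention). 
Parity of crossings → even ⇒ outside.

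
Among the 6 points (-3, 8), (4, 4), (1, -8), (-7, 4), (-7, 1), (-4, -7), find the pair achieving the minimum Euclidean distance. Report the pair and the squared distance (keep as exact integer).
Pair = ((-7, 4), (-7, 1)); squared distance = 9

Compute all C(6, 2) = 15 pairwise squared distances (x_i − x_j)² + (y_i − y_j)². The minimum is 9, attained by the pair ((-7, 4), (-7, 1)).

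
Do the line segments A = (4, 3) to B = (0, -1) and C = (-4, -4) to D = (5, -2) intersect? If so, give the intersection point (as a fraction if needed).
No (intersection of containing lines falls outside at least one segment)

Parametrize and solve: t = 47/28, s = 1/7. At least one of these is outside [0, 1], so the segments do not intersect.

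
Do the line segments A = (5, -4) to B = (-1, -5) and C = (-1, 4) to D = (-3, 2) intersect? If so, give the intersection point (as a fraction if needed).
No (intersection of containing lines falls outside at least one segment)

Parametrize and solve: t = 14/5, s = 27/5. At least one of these is outside [0, 1], so the segments do not intersect.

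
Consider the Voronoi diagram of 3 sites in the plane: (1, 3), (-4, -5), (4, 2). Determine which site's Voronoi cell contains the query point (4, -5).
Nearest site = (4, 2)

The Voronoi cell of site s contains exactly those query points closer to s than to any other site. Compute squared distances from q = (4, -5) to each site:
  (4 − 4)² + (2 − -5)² = 49
  (-4 − 4)² + (-5 − -5)² = 64
  (1 − 4)² + (3 − -5)² = 73
Minimum is attained by (4, 2), so q lies in its Voronoi cell.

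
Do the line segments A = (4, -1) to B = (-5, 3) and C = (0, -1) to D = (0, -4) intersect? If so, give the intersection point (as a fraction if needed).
No (intersection of containing lines falls outside at least one segment)

Parametrize and solve: t = 4/9, s = -16/27. At least one of these is outside [0, 1], so the segments do not intersect.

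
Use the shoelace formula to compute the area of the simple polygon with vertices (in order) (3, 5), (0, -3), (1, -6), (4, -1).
Area = 20

Shoelace formula: Area = (1/2) |Σ_i (x_i · y_{i+1} − x_{i+1} · y_i)| (indices mod n). Compute each cross term:
  (3)(-3) − (0)(5) = -9
  (0)(-6) − (1)(-3) = 3
  (1)(-1) − (4)(-6) = 23
  (4)(5) − (3)(-1) = 23
Sum = 40, so (signed) Area = 40/2 = 20, |Area| = 20.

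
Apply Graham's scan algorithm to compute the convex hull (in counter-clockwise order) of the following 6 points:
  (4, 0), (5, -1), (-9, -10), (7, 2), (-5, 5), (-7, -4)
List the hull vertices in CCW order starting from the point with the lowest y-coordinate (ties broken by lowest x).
Hull (CCW) = [(-9, -10), (5, -1), (7, 2), (-5, 5)]

Graham scan procedure:
  1. Find the pivot p₀ = point with lowest y (tie → lowest x): (-9, -10).
  2. Sort the remaining points by polar angle around p₀.
  3. Walk through sorted points, maintaining a stack; pop the top while the last three entries make a non-left turn (cross product ≤ 0).
  4. Final stack is the convex hull in CCW order: (-9, -10), (5, -1), (7, 2), (-5, 5).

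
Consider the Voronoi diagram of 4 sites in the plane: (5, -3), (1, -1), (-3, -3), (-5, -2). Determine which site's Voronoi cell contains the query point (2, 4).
Nearest site = (1, -1)

The Voronoi cell of site s contains exactly those query points closer to s than to any other site. Compute squared distances from q = (2, 4) to each site:
  (1 − 2)² + (-1 − 4)² = 26
  (5 − 2)² + (-3 − 4)² = 58
  (-3 − 2)² + (-3 − 4)² = 74
  (-5 − 2)² + (-2 − 4)² = 85
Minimum is attained by (1, -1), so q lies in its Voronoi cell.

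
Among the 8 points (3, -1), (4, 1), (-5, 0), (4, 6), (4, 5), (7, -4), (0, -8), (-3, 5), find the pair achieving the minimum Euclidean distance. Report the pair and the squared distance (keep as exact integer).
Pair = ((4, 6), (4, 5)); squared distance = 1

Compute all C(8, 2) = 28 pairwise squared distances (x_i − x_j)² + (y_i − y_j)². The minimum is 1, attained by the pair ((4, 6), (4, 5)).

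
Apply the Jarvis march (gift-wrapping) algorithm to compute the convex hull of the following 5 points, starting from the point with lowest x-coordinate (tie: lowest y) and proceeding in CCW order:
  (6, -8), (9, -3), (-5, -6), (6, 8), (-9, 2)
Hull (CCW) = [(-9, 2), (-5, -6), (6, -8), (9, -3), (6, 8)]

Jarvis march: at each step, from the current hull vertex p, select the next vertex q as the point such that every other point lies strictly to the left of (or on) the directed line p → q. (Equivalently: for every other point r, the cross product (q − p) × (r − p) ≥ 0.)
Starting point (lowest x, tie lowest y): (-9, 2). Wrap until returning to start. Resulting hull: (-9, 2), (-5, -6), (6, -8), (9, -3), (6, 8).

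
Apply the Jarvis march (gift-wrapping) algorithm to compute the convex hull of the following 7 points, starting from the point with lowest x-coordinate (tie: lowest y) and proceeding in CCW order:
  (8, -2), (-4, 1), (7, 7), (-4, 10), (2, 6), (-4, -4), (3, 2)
Hull (CCW) = [(-4, -4), (8, -2), (7, 7), (-4, 10)]

Jarvis march: at each step, from the current hull vertex p, select the next vertex q as the point such that every other point lies strictly to the left of (or on) the directed line p → q. (Equivalently: for every other point r, the cross product (q − p) × (r − p) ≥ 0.)
Starting point (lowest x, tie lowest y): (-4, -4). Wrap until returning to start. Resulting hull: (-4, -4), (8, -2), (7, 7), (-4, 10).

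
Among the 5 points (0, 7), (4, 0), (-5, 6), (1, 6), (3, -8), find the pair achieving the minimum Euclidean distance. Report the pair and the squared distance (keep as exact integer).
Pair = ((0, 7), (1, 6)); squared distance = 2

Compute all C(5, 2) = 10 pairwise squared distances (x_i − x_j)² + (y_i − y_j)². The minimum is 2, attained by the pair ((0, 7), (1, 6)).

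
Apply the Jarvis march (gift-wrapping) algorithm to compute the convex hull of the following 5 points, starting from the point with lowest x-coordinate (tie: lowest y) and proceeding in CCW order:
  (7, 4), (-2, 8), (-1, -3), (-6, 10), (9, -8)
Hull (CCW) = [(-6, 10), (-1, -3), (9, -8), (7, 4)]

Jarvis march: at each step, from the current hull vertex p, select the next vertex q as the point such that every other point lies strictly to the left of (or on) the directed line p → q. (Equivalently: for every other point r, the cross product (q − p) × (r − p) ≥ 0.)
Starting point (lowest x, tie lowest y): (-6, 10). Wrap until returning to start. Resulting hull: (-6, 10), (-1, -3), (9, -8), (7, 4).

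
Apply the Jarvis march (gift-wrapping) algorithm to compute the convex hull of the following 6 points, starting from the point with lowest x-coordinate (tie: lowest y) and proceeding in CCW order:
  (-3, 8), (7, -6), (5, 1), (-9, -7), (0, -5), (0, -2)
Hull (CCW) = [(-9, -7), (7, -6), (5, 1), (-3, 8)]

Jarvis march: at each step, from the current hull vertex p, select the next vertex q as the point such that every other point lies strictly to the left of (or on) the directed line p → q. (Equivalently: for every other point r, the cross product (q − p) × (r − p) ≥ 0.)
Starting point (lowest x, tie lowest y): (-9, -7). Wrap until returning to start. Resulting hull: (-9, -7), (7, -6), (5, 1), (-3, 8).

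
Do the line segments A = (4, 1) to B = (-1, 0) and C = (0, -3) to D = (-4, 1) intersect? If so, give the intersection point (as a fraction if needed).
No (intersection of containing lines falls outside at least one segment)

Parametrize and solve: t = 4/3, s = 2/3. At least one of these is outside [0, 1], so the segments do not intersect.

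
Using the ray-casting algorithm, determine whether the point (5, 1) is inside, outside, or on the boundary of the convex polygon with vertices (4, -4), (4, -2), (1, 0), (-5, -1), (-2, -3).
The point (5, 1) lies strictly outside the polygon

Cast a horizontal ray to the right from the query point and count how many polygon edges it crosses (each edge strictly once or zero times, handled with the usual half-open convention). 
Parity of crossings → even ⇒ outside.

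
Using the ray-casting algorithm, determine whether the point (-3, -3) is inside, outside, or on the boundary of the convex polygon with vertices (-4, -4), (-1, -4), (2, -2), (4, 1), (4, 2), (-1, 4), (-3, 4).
The point (-3, -3) lies strictly inside the polygon

Cast a horizontal ray to the right from the query point and count how many polygon edges it crosses (each edge strictly once or zero times, handled with the usual half-open convention). 
Parity of crossings → odd ⇒ inside.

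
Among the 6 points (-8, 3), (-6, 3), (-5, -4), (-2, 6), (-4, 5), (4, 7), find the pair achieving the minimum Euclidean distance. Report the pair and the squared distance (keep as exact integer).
Pair = ((-8, 3), (-6, 3)); squared distance = 4

Compute all C(6, 2) = 15 pairwise squared distances (x_i − x_j)² + (y_i − y_j)². The minimum is 4, attained by the pair ((-8, 3), (-6, 3)).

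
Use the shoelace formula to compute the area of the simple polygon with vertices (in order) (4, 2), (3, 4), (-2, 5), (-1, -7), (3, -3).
Area = 47

Shoelace formula: Area = (1/2) |Σ_i (x_i · y_{i+1} − x_{i+1} · y_i)| (indices mod n). Compute each cross term:
  (4)(4) − (3)(2) = 10
  (3)(5) − (-2)(4) = 23
  (-2)(-7) − (-1)(5) = 19
  (-1)(-3) − (3)(-7) = 24
  (3)(2) − (4)(-3) = 18
Sum = 94, so (signed) Area = 94/2 = 47, |Area| = 47.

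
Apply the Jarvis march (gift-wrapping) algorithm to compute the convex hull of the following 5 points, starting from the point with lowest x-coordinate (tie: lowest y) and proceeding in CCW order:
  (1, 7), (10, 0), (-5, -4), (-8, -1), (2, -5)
Hull (CCW) = [(-8, -1), (-5, -4), (2, -5), (10, 0), (1, 7)]

Jarvis march: at each step, from the current hull vertex p, select the next vertex q as the point such that every other point lies strictly to the left of (or on) the directed line p → q. (Equivalently: for every other point r, the cross product (q − p) × (r − p) ≥ 0.)
Starting point (lowest x, tie lowest y): (-8, -1). Wrap until returning to start. Resulting hull: (-8, -1), (-5, -4), (2, -5), (10, 0), (1, 7).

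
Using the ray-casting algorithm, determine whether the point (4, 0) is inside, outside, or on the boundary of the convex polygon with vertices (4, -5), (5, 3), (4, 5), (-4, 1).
The point (4, 0) lies strictly inside the polygon

Cast a horizontal ray to the right from the query point and count how many polygon edges it crosses (each edge strictly once or zero times, handled with the usual half-open convention). 
Parity of crossings → odd ⇒ inside.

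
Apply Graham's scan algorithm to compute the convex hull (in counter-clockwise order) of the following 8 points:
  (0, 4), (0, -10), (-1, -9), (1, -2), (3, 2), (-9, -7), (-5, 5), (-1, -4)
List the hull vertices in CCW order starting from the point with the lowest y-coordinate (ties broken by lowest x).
Hull (CCW) = [(0, -10), (3, 2), (0, 4), (-5, 5), (-9, -7)]

Graham scan procedure:
  1. Find the pivot p₀ = point with lowest y (tie → lowest x): (0, -10).
  2. Sort the remaining points by polar angle around p₀.
  3. Walk through sorted points, maintaining a stack; pop the top while the last three entries make a non-left turn (cross product ≤ 0).
  4. Final stack is the convex hull in CCW order: (0, -10), (3, 2), (0, 4), (-5, 5), (-9, -7).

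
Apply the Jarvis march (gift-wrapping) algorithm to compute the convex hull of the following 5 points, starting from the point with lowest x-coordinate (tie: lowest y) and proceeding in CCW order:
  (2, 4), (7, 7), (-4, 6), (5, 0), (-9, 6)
Hull (CCW) = [(-9, 6), (5, 0), (7, 7)]

Jarvis march: at each step, from the current hull vertex p, select the next vertex q as the point such that every other point lies strictly to the left of (or on) the directed line p → q. (Equivalently: for every other point r, the cross product (q − p) × (r − p) ≥ 0.)
Starting point (lowest x, tie lowest y): (-9, 6). Wrap until returning to start. Resulting hull: (-9, 6), (5, 0), (7, 7).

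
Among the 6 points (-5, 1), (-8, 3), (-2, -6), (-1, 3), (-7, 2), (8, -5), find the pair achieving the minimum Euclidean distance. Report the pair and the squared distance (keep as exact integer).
Pair = ((-8, 3), (-7, 2)); squared distance = 2

Compute all C(6, 2) = 15 pairwise squared distances (x_i − x_j)² + (y_i − y_j)². The minimum is 2, attained by the pair ((-8, 3), (-7, 2)).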